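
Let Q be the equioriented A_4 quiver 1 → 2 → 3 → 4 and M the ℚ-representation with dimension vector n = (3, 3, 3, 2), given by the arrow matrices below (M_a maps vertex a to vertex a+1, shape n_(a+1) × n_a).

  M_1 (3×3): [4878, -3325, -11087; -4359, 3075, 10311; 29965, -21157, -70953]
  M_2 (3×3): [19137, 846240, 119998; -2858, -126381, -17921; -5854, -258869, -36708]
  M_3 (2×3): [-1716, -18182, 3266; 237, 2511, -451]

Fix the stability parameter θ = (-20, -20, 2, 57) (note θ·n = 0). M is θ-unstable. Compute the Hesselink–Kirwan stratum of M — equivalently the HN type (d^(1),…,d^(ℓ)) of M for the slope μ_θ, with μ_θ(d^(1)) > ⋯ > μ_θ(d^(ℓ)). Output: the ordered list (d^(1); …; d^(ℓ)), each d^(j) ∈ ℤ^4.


Interval decomposition of M: I[1,1], I[1,4]^2, I[2,3].
HN type (ℓ=3): μ^(1)=57; μ^(2)=2; μ^(3)=-20

((0, 0, 0, 2); (0, 0, 3, 0); (3, 3, 0, 0))


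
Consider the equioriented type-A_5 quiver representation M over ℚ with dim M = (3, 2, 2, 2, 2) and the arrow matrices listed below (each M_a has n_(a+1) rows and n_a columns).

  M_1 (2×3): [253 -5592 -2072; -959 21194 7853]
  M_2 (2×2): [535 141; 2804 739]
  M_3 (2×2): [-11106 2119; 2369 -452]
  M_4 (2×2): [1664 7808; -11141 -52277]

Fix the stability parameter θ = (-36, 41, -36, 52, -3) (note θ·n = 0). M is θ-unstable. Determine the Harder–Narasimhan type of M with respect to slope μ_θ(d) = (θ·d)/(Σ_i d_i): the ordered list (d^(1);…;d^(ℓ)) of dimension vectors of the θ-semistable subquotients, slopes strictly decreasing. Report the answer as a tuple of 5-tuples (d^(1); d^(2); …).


Via rank(M_{q-1}∘⋯∘M_p): M ≅ I[1,1], I[1,4], I[1,5], I[5,5].
μ_θ-semistable layers: μ^(1)=52; μ^(2)=49/2; μ^(3)=5/2; μ^(4)=-3; μ^(5)=-36

((0, 0, 0, 1, 0); (0, 0, 0, 1, 1); (0, 2, 2, 0, 0); (0, 0, 0, 0, 1); (3, 0, 0, 0, 0))


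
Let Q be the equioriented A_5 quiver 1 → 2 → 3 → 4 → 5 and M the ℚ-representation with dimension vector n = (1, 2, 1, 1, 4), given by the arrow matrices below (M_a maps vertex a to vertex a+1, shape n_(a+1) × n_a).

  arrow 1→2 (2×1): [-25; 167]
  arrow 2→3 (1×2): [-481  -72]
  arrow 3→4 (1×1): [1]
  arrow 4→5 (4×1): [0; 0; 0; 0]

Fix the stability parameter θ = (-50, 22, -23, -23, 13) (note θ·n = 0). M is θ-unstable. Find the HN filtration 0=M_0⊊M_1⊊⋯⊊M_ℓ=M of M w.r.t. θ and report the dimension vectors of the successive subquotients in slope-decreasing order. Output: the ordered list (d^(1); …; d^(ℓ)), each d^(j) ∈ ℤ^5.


Interval decomposition of M: I[1,4], I[2,2], I[5,5]^4.
HN type (ℓ=4): μ^(1)=22; μ^(2)=13; μ^(3)=-8; μ^(4)=-50

((0, 1, 0, 0, 0); (0, 0, 0, 0, 4); (0, 1, 1, 1, 0); (1, 0, 0, 0, 0))


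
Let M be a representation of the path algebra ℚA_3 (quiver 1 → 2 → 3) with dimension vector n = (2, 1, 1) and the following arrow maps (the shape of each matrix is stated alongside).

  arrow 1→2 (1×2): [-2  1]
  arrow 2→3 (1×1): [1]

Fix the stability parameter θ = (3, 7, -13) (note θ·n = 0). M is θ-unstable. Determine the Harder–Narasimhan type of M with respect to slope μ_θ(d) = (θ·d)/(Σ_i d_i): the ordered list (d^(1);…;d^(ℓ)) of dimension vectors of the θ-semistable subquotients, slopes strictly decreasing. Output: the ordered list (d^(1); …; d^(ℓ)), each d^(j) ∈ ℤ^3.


Via rank(M_{q-1}∘⋯∘M_p): M ≅ I[1,1], I[1,3].
μ_θ-semistable layers: μ^(1)=3; μ^(2)=-1

((1, 0, 0); (1, 1, 1))


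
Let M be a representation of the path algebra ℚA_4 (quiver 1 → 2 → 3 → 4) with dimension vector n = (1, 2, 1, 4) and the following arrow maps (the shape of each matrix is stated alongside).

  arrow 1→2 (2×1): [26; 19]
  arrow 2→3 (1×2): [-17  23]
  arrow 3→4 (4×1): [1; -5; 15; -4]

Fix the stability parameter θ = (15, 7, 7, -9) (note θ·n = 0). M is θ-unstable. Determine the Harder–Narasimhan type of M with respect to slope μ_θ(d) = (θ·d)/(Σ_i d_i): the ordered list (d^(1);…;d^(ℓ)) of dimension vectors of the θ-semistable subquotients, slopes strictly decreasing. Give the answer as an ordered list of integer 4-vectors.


Via rank(M_{q-1}∘⋯∘M_p): M ≅ I[1,4], I[2,2], I[4,4]^3.
μ_θ-semistable layers: μ^(1)=7; μ^(2)=5; μ^(3)=-9

((0, 1, 0, 0); (1, 1, 1, 1); (0, 0, 0, 3))


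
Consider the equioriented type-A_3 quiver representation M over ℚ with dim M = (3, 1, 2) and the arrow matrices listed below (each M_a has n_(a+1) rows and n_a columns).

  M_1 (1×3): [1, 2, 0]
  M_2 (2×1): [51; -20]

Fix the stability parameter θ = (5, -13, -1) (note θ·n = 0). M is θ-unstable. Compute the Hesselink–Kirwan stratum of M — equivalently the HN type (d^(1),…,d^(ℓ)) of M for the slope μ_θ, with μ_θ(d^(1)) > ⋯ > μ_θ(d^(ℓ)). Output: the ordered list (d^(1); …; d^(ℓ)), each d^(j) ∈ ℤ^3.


Interval decomposition of M: I[1,1]^2, I[1,3], I[3,3].
HN type (ℓ=3): μ^(1)=5; μ^(2)=-1; μ^(3)=-4

((2, 0, 0); (0, 0, 2); (1, 1, 0))


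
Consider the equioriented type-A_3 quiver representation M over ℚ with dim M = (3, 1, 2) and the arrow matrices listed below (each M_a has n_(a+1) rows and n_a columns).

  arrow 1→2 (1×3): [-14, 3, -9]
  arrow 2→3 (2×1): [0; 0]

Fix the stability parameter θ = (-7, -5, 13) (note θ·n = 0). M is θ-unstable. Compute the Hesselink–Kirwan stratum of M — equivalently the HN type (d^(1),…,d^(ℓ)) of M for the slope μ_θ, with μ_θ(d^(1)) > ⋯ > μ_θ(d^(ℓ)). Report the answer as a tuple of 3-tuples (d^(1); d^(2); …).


Barcode: M ≅ I[1,1]^2, I[1,2], I[3,3]^2. HN layers by μ_θ (3 steps, strictly decreasing):
  μ^(1)=13; μ^(2)=-5; μ^(3)=-7

((0, 0, 2); (0, 1, 0); (3, 0, 0))


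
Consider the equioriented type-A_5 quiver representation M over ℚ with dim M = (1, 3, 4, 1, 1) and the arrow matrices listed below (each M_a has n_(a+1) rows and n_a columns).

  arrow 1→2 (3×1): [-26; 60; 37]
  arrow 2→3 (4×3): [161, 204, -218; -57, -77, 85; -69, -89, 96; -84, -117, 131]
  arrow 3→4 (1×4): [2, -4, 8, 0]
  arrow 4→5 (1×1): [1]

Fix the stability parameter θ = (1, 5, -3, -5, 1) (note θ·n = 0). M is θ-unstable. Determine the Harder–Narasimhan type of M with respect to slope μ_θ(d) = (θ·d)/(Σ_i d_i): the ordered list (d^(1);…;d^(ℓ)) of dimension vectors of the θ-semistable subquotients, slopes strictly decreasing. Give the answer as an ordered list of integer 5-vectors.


Via rank(M_{q-1}∘⋯∘M_p): M ≅ I[1,5], I[2,3]^2, I[3,3].
μ_θ-semistable layers: μ^(1)=1; μ^(2)=-1/2; μ^(3)=-3

((0, 2, 2, 0, 1); (1, 1, 1, 1, 0); (0, 0, 1, 0, 0))


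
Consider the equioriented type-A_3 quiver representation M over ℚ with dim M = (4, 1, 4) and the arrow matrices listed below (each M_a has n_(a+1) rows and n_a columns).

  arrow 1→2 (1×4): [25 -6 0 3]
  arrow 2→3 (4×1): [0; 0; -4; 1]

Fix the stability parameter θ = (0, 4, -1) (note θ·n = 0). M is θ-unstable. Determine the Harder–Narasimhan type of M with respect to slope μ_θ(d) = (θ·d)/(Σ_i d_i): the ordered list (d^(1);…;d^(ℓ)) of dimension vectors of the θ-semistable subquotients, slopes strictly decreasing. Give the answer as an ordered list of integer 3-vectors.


Barcode: M ≅ I[1,1]^3, I[1,3], I[3,3]^3. HN layers by μ_θ (3 steps, strictly decreasing):
  μ^(1)=3/2; μ^(2)=0; μ^(3)=-1

((0, 1, 1); (4, 0, 0); (0, 0, 3))


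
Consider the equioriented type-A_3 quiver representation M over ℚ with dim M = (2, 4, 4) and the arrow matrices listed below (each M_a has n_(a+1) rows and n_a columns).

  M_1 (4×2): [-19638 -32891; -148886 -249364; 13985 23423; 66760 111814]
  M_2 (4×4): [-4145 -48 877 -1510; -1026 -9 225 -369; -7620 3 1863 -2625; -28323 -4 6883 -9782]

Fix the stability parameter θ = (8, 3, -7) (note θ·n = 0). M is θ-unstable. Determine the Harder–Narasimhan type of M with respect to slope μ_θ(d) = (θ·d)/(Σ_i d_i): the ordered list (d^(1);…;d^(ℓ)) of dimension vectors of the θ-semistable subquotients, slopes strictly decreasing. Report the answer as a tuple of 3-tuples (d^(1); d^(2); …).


Via rank(M_{q-1}∘⋯∘M_p): M ≅ I[1,3]^2, I[2,2]^2, I[3,3]^2.
μ_θ-semistable layers: μ^(1)=3; μ^(2)=4/3; μ^(3)=-7

((0, 2, 0); (2, 2, 2); (0, 0, 2))


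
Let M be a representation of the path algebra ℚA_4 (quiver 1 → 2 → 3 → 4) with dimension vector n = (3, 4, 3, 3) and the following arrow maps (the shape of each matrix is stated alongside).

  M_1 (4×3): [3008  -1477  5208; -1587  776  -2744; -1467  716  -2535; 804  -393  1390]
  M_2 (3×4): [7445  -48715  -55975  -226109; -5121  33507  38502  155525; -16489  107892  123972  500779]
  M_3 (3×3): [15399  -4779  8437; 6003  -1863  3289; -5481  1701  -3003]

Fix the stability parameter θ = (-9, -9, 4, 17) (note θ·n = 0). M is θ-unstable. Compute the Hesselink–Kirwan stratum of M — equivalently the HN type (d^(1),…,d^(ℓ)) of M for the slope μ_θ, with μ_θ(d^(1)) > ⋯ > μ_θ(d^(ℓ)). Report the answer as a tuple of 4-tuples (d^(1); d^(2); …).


Barcode: M ≅ I[1,3]^2, I[1,4], I[2,2], I[4,4]^2. HN layers by μ_θ (3 steps, strictly decreasing):
  μ^(1)=17; μ^(2)=4; μ^(3)=-9

((0, 0, 0, 3); (0, 0, 3, 0); (3, 4, 0, 0))


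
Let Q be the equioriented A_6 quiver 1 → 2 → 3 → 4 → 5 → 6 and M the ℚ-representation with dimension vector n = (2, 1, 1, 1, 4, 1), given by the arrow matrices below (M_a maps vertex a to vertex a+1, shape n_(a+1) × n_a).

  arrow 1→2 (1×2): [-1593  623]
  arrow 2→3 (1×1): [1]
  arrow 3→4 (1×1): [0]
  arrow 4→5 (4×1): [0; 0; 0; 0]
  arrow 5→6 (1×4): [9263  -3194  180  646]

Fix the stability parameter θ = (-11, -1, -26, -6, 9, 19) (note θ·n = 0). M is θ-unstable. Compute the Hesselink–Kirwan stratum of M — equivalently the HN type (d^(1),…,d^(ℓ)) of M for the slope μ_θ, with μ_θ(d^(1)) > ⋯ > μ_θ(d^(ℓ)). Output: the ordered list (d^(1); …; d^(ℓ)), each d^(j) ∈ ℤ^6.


Barcode: M ≅ I[1,1], I[1,3], I[4,4], I[5,5]^3, I[5,6]. HN layers by μ_θ (5 steps, strictly decreasing):
  μ^(1)=19; μ^(2)=9; μ^(3)=-6; μ^(4)=-11; μ^(5)=-38/3

((0, 0, 0, 0, 0, 1); (0, 0, 0, 0, 4, 0); (0, 0, 0, 1, 0, 0); (1, 0, 0, 0, 0, 0); (1, 1, 1, 0, 0, 0))


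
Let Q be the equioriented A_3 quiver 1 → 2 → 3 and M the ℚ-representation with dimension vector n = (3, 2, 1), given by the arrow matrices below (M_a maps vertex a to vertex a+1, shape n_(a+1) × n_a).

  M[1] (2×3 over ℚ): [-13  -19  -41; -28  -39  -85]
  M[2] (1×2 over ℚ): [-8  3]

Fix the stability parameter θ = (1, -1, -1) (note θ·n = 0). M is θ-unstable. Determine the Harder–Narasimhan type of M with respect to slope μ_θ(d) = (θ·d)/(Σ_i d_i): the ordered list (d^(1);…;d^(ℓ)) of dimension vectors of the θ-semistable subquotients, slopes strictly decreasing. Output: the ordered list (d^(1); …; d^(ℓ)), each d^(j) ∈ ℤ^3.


Barcode: M ≅ I[1,1], I[1,2], I[1,3]. HN layers by μ_θ (3 steps, strictly decreasing):
  μ^(1)=1; μ^(2)=0; μ^(3)=-1/3

((1, 0, 0); (1, 1, 0); (1, 1, 1))


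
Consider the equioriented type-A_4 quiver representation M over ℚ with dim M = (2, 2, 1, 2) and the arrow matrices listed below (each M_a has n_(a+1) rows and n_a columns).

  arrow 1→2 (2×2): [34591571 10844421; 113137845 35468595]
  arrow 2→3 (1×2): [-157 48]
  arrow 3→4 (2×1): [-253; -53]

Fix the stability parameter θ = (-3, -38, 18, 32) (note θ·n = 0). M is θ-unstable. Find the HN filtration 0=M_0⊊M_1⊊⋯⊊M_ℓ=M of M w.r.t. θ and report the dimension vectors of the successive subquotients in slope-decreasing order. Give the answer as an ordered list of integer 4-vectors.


Barcode: M ≅ I[1,1], I[1,4], I[2,2], I[4,4]. HN layers by μ_θ (5 steps, strictly decreasing):
  μ^(1)=32; μ^(2)=18; μ^(3)=-3; μ^(4)=-41/2; μ^(5)=-38

((0, 0, 0, 2); (0, 0, 1, 0); (1, 0, 0, 0); (1, 1, 0, 0); (0, 1, 0, 0))


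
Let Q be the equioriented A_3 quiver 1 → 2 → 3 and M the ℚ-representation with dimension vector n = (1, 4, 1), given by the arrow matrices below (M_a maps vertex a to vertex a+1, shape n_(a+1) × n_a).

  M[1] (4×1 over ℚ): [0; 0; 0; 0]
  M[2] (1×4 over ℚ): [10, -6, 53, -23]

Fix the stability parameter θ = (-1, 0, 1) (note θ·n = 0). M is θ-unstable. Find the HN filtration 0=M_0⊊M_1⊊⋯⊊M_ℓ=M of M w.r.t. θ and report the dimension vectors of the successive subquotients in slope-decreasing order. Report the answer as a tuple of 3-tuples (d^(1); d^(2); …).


Via rank(M_{q-1}∘⋯∘M_p): M ≅ I[1,1], I[2,2]^3, I[2,3].
μ_θ-semistable layers: μ^(1)=1; μ^(2)=0; μ^(3)=-1

((0, 0, 1); (0, 4, 0); (1, 0, 0))


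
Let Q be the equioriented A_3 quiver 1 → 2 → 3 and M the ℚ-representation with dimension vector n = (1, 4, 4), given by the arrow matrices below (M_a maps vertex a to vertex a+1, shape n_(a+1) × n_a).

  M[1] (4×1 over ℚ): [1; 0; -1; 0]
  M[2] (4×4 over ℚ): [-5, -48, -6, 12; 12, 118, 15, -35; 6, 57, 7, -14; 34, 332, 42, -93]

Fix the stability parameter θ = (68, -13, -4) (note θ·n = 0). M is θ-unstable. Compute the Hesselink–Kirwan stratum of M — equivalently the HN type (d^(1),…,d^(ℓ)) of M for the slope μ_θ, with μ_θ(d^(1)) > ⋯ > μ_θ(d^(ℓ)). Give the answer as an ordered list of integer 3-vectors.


Barcode: M ≅ I[1,3], I[2,3]^3. HN layers by μ_θ (3 steps, strictly decreasing):
  μ^(1)=17; μ^(2)=-4; μ^(3)=-13

((1, 1, 1); (0, 0, 3); (0, 3, 0))


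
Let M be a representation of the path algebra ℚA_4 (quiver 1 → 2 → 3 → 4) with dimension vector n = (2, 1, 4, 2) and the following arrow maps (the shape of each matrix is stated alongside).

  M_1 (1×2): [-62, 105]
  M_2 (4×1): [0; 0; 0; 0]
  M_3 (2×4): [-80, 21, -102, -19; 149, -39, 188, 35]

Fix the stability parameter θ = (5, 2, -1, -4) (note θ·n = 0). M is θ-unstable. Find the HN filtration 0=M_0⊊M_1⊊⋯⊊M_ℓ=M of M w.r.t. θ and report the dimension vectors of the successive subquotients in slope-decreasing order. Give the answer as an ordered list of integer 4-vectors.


Via rank(M_{q-1}∘⋯∘M_p): M ≅ I[1,1], I[1,2], I[3,3]^2, I[3,4]^2.
μ_θ-semistable layers: μ^(1)=5; μ^(2)=7/2; μ^(3)=-1; μ^(4)=-5/2

((1, 0, 0, 0); (1, 1, 0, 0); (0, 0, 2, 0); (0, 0, 2, 2))


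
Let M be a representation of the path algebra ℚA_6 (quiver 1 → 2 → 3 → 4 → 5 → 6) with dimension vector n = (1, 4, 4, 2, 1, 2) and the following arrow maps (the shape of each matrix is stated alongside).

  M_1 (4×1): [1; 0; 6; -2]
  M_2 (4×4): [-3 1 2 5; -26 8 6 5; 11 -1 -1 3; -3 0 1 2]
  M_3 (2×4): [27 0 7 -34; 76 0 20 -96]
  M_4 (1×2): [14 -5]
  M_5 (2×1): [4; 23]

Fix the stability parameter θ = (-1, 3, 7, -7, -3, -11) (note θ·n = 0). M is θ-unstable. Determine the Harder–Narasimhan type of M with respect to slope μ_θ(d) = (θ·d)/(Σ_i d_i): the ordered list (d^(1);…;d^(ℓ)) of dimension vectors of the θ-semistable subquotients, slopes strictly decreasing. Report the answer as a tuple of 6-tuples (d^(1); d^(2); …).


Barcode: M ≅ I[1,3], I[2,3], I[2,4], I[2,6], I[6,6]. HN layers by μ_θ (6 steps, strictly decreasing):
  μ^(1)=7; μ^(2)=3; μ^(3)=1; μ^(4)=-1; μ^(5)=-11/5; μ^(6)=-11

((0, 0, 2, 0, 0, 0); (0, 2, 0, 0, 0, 0); (0, 1, 1, 1, 0, 0); (1, 0, 0, 0, 0, 0); (0, 1, 1, 1, 1, 1); (0, 0, 0, 0, 0, 1))


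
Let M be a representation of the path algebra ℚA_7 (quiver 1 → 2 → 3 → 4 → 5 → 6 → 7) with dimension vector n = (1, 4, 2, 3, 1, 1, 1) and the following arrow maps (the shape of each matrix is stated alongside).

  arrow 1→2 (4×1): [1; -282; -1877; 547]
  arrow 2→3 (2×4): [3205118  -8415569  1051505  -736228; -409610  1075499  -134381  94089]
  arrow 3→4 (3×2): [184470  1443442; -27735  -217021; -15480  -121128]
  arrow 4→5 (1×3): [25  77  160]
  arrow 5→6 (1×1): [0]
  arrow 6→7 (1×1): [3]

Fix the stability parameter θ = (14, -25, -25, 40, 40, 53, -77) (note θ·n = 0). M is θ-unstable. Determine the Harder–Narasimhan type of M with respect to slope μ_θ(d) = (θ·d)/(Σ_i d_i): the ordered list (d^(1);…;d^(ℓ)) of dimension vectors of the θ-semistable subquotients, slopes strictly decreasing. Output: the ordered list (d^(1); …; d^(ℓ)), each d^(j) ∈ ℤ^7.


Interval decomposition of M: I[1,5], I[2,2]^2, I[2,3], I[4,4]^2, I[6,7].
HN type (ℓ=3): μ^(1)=40; μ^(2)=-12; μ^(3)=-25

((0, 0, 0, 3, 1, 0, 0); (1, 1, 1, 0, 0, 1, 1); (0, 3, 1, 0, 0, 0, 0))


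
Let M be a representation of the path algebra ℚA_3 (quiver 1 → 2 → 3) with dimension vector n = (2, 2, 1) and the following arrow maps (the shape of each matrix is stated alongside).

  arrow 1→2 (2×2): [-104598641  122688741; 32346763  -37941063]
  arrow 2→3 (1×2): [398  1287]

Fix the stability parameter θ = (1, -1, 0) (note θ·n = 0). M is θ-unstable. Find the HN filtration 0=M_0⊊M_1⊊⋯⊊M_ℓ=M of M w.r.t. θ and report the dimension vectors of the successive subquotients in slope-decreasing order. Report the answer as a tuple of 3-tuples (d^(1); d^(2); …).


Barcode: M ≅ I[1,1], I[1,3], I[2,2]. HN layers by μ_θ (3 steps, strictly decreasing):
  μ^(1)=1; μ^(2)=0; μ^(3)=-1

((1, 0, 0); (1, 1, 1); (0, 1, 0))


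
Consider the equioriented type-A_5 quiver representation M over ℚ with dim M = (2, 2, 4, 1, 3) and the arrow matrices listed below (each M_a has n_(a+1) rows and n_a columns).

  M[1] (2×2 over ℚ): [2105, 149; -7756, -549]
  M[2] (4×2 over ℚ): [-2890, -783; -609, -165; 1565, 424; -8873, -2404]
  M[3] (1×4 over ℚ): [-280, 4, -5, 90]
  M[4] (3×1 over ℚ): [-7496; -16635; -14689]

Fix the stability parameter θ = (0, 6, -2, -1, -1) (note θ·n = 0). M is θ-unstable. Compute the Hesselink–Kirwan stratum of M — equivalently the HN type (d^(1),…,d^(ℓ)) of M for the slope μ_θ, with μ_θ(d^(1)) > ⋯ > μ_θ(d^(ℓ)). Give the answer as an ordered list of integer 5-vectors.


Interval decomposition of M: I[1,3], I[1,5], I[3,3]^2, I[5,5]^2.
HN type (ℓ=5): μ^(1)=2; μ^(2)=1/2; μ^(3)=0; μ^(4)=-1; μ^(5)=-2

((0, 1, 1, 0, 0); (0, 1, 1, 1, 1); (2, 0, 0, 0, 0); (0, 0, 0, 0, 2); (0, 0, 2, 0, 0))


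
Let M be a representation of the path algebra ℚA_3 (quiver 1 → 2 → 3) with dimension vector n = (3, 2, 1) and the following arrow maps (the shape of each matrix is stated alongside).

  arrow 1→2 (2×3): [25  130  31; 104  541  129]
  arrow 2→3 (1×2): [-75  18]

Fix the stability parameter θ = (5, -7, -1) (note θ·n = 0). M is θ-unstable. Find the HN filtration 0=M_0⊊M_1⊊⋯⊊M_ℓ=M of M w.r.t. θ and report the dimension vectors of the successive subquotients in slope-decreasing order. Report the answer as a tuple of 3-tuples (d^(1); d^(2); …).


Via rank(M_{q-1}∘⋯∘M_p): M ≅ I[1,1], I[1,2], I[1,3].
μ_θ-semistable layers: μ^(1)=5; μ^(2)=-1

((1, 0, 0); (2, 2, 1))


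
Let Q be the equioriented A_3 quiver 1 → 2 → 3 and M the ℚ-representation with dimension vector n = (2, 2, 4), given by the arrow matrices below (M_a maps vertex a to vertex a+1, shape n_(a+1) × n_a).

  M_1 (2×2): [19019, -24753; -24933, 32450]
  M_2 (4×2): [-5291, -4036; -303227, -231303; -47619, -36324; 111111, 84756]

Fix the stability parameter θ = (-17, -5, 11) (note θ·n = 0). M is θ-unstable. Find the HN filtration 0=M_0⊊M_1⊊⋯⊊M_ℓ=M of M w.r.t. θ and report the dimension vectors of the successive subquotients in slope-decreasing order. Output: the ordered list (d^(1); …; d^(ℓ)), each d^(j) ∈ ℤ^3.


Barcode: M ≅ I[1,3]^2, I[3,3]^2. HN layers by μ_θ (3 steps, strictly decreasing):
  μ^(1)=11; μ^(2)=-5; μ^(3)=-17

((0, 0, 4); (0, 2, 0); (2, 0, 0))


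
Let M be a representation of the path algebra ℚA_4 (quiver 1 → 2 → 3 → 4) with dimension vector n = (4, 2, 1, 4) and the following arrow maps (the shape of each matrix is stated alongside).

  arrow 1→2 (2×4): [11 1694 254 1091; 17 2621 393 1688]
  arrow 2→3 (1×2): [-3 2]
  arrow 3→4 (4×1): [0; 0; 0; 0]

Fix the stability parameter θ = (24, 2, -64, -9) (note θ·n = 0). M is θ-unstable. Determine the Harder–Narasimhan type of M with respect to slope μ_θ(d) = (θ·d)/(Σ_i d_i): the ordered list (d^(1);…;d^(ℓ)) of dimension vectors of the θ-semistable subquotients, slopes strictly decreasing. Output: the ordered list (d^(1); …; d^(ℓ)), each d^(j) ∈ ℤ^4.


Interval decomposition of M: I[1,1]^2, I[1,2], I[1,3], I[4,4]^4.
HN type (ℓ=4): μ^(1)=24; μ^(2)=13; μ^(3)=-9; μ^(4)=-38/3

((2, 0, 0, 0); (1, 1, 0, 0); (0, 0, 0, 4); (1, 1, 1, 0))


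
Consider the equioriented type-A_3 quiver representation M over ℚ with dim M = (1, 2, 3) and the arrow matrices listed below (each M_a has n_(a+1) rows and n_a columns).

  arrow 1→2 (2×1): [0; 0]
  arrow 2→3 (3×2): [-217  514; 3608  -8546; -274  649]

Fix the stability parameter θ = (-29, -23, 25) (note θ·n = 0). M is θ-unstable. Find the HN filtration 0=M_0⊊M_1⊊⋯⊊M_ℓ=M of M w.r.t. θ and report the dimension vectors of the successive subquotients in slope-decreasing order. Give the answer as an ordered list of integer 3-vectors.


Via rank(M_{q-1}∘⋯∘M_p): M ≅ I[1,1], I[2,3]^2, I[3,3].
μ_θ-semistable layers: μ^(1)=25; μ^(2)=-23; μ^(3)=-29

((0, 0, 3); (0, 2, 0); (1, 0, 0))


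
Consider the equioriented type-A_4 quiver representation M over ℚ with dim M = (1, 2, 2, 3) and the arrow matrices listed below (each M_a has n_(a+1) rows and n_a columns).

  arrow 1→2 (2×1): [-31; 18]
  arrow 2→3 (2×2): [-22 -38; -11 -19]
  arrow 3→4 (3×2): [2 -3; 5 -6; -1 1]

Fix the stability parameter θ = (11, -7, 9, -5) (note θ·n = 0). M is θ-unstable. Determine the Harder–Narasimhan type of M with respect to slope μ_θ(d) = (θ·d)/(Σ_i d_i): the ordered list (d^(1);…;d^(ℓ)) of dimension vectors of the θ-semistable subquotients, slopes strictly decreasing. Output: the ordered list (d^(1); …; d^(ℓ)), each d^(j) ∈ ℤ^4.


Interval decomposition of M: I[1,4], I[2,2], I[3,4], I[4,4].
HN type (ℓ=3): μ^(1)=2; μ^(2)=-5; μ^(3)=-7

((1, 1, 2, 2); (0, 0, 0, 1); (0, 1, 0, 0))


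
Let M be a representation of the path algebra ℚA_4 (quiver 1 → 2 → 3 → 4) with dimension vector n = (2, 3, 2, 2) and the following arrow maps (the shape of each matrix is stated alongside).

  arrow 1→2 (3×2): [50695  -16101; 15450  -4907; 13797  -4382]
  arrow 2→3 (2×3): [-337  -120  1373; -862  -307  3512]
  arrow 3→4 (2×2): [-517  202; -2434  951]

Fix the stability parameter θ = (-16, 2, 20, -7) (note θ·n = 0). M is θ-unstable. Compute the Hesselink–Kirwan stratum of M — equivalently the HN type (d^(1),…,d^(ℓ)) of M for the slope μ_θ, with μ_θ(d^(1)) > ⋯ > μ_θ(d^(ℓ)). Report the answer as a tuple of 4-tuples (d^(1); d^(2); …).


Interval decomposition of M: I[1,4]^2, I[2,2].
HN type (ℓ=3): μ^(1)=13/2; μ^(2)=2; μ^(3)=-16

((0, 0, 2, 2); (0, 3, 0, 0); (2, 0, 0, 0))


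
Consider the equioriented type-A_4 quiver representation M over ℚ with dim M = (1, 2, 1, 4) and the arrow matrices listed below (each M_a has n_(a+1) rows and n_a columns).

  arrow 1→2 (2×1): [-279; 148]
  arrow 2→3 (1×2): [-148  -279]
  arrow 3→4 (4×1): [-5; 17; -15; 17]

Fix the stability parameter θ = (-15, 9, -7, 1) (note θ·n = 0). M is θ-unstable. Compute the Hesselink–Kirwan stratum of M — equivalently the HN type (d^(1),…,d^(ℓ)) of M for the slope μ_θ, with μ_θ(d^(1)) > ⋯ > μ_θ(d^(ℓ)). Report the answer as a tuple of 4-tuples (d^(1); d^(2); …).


Via rank(M_{q-1}∘⋯∘M_p): M ≅ I[1,2], I[2,4], I[4,4]^3.
μ_θ-semistable layers: μ^(1)=9; μ^(2)=1; μ^(3)=-15

((0, 1, 0, 0); (0, 1, 1, 4); (1, 0, 0, 0))


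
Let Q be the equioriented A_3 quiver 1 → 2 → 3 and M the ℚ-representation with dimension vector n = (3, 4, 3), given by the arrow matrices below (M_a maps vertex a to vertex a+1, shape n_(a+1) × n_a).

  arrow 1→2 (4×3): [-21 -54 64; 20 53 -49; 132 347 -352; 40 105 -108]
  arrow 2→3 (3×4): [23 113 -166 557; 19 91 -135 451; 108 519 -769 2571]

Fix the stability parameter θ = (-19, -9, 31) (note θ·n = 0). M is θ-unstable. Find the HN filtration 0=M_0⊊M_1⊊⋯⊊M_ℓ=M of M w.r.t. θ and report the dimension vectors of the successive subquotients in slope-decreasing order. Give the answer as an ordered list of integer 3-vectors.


Barcode: M ≅ I[1,3]^3, I[2,2]. HN layers by μ_θ (3 steps, strictly decreasing):
  μ^(1)=31; μ^(2)=-9; μ^(3)=-19

((0, 0, 3); (0, 4, 0); (3, 0, 0))


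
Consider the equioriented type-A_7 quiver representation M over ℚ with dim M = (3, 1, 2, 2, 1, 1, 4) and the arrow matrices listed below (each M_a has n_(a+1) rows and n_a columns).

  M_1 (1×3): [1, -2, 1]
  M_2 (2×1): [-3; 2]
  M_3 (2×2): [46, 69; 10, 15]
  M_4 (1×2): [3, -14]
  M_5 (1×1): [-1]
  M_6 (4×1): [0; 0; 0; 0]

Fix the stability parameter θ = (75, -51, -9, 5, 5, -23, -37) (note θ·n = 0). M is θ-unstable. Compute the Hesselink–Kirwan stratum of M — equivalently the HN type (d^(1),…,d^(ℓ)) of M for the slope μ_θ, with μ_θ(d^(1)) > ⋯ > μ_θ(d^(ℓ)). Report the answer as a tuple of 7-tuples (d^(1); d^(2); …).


Barcode: M ≅ I[1,1]^2, I[1,3], I[3,6], I[4,4], I[7,7]^4. HN layers by μ_θ (5 steps, strictly decreasing):
  μ^(1)=75; μ^(2)=5; μ^(3)=-13/3; μ^(4)=-9; μ^(5)=-37

((2, 0, 0, 0, 0, 0, 0); (1, 1, 1, 1, 0, 0, 0); (0, 0, 0, 1, 1, 1, 0); (0, 0, 1, 0, 0, 0, 0); (0, 0, 0, 0, 0, 0, 4))


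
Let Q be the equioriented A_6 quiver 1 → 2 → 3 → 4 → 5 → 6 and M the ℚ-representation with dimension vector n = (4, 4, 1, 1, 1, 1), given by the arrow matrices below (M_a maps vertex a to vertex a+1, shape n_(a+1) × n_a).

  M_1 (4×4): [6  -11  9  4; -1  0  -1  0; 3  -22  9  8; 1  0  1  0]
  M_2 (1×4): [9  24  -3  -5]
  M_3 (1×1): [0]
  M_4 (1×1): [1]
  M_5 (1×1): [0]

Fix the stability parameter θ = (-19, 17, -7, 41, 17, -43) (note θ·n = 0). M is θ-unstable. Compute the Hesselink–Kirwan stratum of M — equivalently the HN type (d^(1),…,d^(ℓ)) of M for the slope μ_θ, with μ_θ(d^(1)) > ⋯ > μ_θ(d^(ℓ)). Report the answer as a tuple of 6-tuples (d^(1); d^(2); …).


Barcode: M ≅ I[1,1]^2, I[1,2], I[1,3], I[2,2]^2, I[4,5], I[6,6]. HN layers by μ_θ (5 steps, strictly decreasing):
  μ^(1)=29; μ^(2)=17; μ^(3)=5; μ^(4)=-19; μ^(5)=-43

((0, 0, 0, 1, 1, 0); (0, 3, 0, 0, 0, 0); (0, 1, 1, 0, 0, 0); (4, 0, 0, 0, 0, 0); (0, 0, 0, 0, 0, 1))


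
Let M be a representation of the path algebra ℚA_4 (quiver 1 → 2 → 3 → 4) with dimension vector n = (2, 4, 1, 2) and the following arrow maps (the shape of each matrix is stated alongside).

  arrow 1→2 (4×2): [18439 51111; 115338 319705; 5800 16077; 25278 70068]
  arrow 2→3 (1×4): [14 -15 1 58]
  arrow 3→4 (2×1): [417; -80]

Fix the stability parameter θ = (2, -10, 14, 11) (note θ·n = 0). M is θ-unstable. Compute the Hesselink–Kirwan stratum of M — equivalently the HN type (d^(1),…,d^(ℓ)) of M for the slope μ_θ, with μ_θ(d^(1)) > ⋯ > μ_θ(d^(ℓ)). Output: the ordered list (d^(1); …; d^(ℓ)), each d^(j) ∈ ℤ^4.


Interval decomposition of M: I[1,2]^2, I[2,2], I[2,4], I[4,4].
HN type (ℓ=4): μ^(1)=25/2; μ^(2)=11; μ^(3)=-4; μ^(4)=-10

((0, 0, 1, 1); (0, 0, 0, 1); (2, 2, 0, 0); (0, 2, 0, 0))


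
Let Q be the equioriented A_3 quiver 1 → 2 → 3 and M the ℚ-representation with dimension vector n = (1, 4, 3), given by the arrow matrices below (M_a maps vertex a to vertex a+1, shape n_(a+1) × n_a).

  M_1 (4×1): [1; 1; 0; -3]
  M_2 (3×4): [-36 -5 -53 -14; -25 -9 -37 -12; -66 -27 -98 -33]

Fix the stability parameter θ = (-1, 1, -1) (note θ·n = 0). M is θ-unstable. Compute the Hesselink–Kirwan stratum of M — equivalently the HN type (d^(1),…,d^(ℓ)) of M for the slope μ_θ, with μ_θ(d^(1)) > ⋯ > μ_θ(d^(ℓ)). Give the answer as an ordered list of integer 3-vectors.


Barcode: M ≅ I[1,3], I[2,2], I[2,3]^2. HN layers by μ_θ (3 steps, strictly decreasing):
  μ^(1)=1; μ^(2)=0; μ^(3)=-1

((0, 1, 0); (0, 3, 3); (1, 0, 0))


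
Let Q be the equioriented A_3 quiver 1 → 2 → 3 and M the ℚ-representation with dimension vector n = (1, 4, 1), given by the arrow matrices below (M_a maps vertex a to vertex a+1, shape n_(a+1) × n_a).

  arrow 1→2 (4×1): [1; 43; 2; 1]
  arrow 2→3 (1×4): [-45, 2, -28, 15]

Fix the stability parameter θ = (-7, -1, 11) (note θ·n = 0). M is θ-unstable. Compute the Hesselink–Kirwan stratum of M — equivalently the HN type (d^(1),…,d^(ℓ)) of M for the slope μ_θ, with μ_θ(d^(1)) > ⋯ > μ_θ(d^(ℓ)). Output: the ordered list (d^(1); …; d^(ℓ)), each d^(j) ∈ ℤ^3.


Interval decomposition of M: I[1,2], I[2,2]^2, I[2,3].
HN type (ℓ=3): μ^(1)=11; μ^(2)=-1; μ^(3)=-7

((0, 0, 1); (0, 4, 0); (1, 0, 0))


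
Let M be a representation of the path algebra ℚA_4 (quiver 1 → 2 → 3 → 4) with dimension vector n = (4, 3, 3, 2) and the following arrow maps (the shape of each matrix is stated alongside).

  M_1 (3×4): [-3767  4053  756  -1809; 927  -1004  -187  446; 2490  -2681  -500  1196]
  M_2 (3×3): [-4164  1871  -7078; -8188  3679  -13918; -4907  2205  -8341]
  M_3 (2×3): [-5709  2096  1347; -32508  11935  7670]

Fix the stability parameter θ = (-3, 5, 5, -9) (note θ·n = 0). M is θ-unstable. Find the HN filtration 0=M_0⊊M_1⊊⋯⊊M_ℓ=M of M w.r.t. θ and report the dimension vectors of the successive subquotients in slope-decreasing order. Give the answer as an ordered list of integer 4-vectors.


Via rank(M_{q-1}∘⋯∘M_p): M ≅ I[1,1], I[1,2], I[1,4]^2, I[3,3].
μ_θ-semistable layers: μ^(1)=5; μ^(2)=1/3; μ^(3)=-3

((0, 1, 1, 0); (0, 2, 2, 2); (4, 0, 0, 0))


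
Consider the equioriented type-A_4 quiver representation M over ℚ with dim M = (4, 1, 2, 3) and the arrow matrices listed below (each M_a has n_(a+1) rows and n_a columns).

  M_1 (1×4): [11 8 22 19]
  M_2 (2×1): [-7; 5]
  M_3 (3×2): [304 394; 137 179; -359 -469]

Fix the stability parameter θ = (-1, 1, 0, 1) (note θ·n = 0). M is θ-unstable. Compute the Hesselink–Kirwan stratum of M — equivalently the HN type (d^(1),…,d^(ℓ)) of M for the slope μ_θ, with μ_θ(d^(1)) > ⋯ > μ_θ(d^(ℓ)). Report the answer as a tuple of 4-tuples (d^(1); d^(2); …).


Interval decomposition of M: I[1,1]^3, I[1,4], I[3,4], I[4,4].
HN type (ℓ=4): μ^(1)=1; μ^(2)=1/2; μ^(3)=0; μ^(4)=-1

((0, 0, 0, 3); (0, 1, 1, 0); (0, 0, 1, 0); (4, 0, 0, 0))


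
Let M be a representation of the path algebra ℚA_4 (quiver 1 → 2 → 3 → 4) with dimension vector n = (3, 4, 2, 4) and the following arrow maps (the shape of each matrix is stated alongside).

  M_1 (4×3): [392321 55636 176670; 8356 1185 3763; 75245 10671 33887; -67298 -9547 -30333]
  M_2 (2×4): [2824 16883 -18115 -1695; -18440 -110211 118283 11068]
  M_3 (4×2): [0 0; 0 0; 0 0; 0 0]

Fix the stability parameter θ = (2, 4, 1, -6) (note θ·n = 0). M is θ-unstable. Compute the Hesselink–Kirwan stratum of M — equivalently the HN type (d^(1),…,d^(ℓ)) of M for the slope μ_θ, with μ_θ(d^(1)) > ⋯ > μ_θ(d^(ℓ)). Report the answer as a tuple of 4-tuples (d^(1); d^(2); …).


Via rank(M_{q-1}∘⋯∘M_p): M ≅ I[1,1], I[1,3]^2, I[2,2]^2, I[4,4]^4.
μ_θ-semistable layers: μ^(1)=4; μ^(2)=5/2; μ^(3)=2; μ^(4)=-6

((0, 2, 0, 0); (0, 2, 2, 0); (3, 0, 0, 0); (0, 0, 0, 4))


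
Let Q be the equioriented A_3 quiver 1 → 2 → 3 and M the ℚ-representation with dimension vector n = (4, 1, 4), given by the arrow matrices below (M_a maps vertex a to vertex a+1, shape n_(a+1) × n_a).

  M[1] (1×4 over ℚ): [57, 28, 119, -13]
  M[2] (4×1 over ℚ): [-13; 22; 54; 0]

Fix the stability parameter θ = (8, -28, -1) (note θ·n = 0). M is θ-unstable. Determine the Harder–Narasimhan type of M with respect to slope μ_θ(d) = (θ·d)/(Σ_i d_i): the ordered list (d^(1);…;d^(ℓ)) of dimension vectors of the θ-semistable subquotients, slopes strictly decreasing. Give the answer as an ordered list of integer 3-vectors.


Barcode: M ≅ I[1,1]^3, I[1,3], I[3,3]^3. HN layers by μ_θ (3 steps, strictly decreasing):
  μ^(1)=8; μ^(2)=-1; μ^(3)=-10

((3, 0, 0); (0, 0, 4); (1, 1, 0))


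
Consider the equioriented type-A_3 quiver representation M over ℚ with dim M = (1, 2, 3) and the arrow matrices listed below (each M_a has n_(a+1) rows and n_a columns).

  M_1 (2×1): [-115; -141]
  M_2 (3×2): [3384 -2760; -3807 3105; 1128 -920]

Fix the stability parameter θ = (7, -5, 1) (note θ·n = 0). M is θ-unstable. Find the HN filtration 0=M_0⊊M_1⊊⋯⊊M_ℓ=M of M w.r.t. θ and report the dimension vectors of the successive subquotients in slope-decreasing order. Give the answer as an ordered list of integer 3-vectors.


Barcode: M ≅ I[1,2], I[2,3], I[3,3]^2. HN layers by μ_θ (2 steps, strictly decreasing):
  μ^(1)=1; μ^(2)=-5

((1, 1, 3); (0, 1, 0))


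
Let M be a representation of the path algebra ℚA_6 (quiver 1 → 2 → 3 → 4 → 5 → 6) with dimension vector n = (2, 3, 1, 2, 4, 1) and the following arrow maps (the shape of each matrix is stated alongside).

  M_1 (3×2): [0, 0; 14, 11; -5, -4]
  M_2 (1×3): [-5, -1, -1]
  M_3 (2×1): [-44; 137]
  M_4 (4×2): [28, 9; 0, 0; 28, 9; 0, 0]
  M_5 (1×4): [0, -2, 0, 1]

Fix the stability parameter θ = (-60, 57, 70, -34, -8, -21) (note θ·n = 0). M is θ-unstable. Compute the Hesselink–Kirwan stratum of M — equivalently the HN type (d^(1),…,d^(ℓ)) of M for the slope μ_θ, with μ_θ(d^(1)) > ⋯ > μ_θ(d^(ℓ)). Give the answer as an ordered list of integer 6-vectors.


Via rank(M_{q-1}∘⋯∘M_p): M ≅ I[1,2], I[1,5], I[2,2], I[4,4], I[5,5]^2, I[5,6].
μ_θ-semistable layers: μ^(1)=57; μ^(2)=85/4; μ^(3)=-8; μ^(4)=-29/2; μ^(5)=-34; μ^(6)=-60

((0, 2, 0, 0, 0, 0); (0, 1, 1, 1, 1, 0); (0, 0, 0, 0, 2, 0); (0, 0, 0, 0, 1, 1); (0, 0, 0, 1, 0, 0); (2, 0, 0, 0, 0, 0))


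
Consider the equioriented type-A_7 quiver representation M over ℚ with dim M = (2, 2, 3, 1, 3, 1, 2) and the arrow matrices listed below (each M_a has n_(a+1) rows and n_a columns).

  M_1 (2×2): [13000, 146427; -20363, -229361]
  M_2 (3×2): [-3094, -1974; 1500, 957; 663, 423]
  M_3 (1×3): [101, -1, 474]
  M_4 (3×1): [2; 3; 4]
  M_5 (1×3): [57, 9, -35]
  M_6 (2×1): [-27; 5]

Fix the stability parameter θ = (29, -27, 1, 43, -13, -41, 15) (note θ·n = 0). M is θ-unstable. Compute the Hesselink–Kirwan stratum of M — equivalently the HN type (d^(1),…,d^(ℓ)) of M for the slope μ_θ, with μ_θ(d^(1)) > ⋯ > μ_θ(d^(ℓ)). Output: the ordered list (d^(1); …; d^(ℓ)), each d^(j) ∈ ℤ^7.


Barcode: M ≅ I[1,3], I[1,7], I[3,3], I[5,5]^2, I[7,7]. HN layers by μ_θ (4 steps, strictly decreasing):
  μ^(1)=15; μ^(2)=1; μ^(3)=-4/3; μ^(4)=-13

((0, 0, 0, 0, 0, 0, 2); (1, 1, 2, 0, 0, 0, 0); (1, 1, 1, 1, 1, 1, 0); (0, 0, 0, 0, 2, 0, 0))


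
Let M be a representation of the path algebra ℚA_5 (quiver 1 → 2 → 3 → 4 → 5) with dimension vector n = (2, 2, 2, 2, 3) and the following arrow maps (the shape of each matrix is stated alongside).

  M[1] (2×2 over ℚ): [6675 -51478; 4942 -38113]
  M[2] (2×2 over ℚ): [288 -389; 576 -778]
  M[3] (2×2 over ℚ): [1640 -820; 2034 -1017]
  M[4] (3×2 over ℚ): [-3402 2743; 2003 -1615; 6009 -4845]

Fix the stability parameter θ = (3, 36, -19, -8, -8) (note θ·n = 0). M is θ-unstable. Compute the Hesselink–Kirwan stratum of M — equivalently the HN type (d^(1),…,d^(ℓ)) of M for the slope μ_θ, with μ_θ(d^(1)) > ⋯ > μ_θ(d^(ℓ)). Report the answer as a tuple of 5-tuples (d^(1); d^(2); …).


Barcode: M ≅ I[1,2], I[1,3], I[3,5], I[4,5], I[5,5]. HN layers by μ_θ (5 steps, strictly decreasing):
  μ^(1)=36; μ^(2)=17/2; μ^(3)=3; μ^(4)=-8; μ^(5)=-19

((0, 1, 0, 0, 0); (0, 1, 1, 0, 0); (2, 0, 0, 0, 0); (0, 0, 0, 2, 3); (0, 0, 1, 0, 0))


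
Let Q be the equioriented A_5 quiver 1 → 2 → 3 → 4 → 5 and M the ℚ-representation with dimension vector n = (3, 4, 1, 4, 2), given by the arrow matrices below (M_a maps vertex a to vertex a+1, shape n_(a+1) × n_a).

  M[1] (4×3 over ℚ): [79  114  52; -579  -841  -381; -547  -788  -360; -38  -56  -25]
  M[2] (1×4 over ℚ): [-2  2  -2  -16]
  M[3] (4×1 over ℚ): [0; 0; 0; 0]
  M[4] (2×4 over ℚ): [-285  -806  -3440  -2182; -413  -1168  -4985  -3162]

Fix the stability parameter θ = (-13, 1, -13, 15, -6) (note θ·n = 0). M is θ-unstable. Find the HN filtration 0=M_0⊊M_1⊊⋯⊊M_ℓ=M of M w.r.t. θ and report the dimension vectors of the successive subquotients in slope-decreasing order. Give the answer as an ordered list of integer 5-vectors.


Interval decomposition of M: I[1,2]^2, I[1,3], I[2,2], I[4,4]^2, I[4,5]^2.
HN type (ℓ=5): μ^(1)=15; μ^(2)=9/2; μ^(3)=1; μ^(4)=-6; μ^(5)=-13

((0, 0, 0, 2, 0); (0, 0, 0, 2, 2); (0, 3, 0, 0, 0); (0, 1, 1, 0, 0); (3, 0, 0, 0, 0))


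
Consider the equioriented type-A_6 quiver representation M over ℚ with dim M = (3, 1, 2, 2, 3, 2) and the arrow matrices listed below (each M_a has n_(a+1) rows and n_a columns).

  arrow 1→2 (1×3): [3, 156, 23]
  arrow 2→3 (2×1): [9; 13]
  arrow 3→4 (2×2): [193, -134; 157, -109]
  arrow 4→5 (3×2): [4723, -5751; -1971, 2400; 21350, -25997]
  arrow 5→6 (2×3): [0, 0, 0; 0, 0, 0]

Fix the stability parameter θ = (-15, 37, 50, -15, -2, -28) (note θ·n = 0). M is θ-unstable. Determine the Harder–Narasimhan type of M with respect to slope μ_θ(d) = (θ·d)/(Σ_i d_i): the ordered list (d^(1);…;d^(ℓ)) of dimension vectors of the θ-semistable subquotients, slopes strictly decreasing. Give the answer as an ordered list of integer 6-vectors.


Via rank(M_{q-1}∘⋯∘M_p): M ≅ I[1,1]^2, I[1,5], I[3,5], I[5,5], I[6,6]^2.
μ_θ-semistable layers: μ^(1)=35/2; μ^(2)=11; μ^(3)=-2; μ^(4)=-15; μ^(5)=-28

((0, 1, 1, 1, 1, 0); (0, 0, 1, 1, 1, 0); (0, 0, 0, 0, 1, 0); (3, 0, 0, 0, 0, 0); (0, 0, 0, 0, 0, 2))


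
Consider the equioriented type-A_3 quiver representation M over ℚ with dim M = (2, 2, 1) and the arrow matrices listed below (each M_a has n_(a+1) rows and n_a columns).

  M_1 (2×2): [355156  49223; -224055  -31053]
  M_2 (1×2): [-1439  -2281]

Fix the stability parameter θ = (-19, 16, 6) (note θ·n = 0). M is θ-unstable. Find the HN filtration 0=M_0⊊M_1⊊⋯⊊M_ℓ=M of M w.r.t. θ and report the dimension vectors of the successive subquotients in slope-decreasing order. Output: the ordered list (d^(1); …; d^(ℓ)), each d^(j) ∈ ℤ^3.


Barcode: M ≅ I[1,2], I[1,3]. HN layers by μ_θ (3 steps, strictly decreasing):
  μ^(1)=16; μ^(2)=11; μ^(3)=-19

((0, 1, 0); (0, 1, 1); (2, 0, 0))


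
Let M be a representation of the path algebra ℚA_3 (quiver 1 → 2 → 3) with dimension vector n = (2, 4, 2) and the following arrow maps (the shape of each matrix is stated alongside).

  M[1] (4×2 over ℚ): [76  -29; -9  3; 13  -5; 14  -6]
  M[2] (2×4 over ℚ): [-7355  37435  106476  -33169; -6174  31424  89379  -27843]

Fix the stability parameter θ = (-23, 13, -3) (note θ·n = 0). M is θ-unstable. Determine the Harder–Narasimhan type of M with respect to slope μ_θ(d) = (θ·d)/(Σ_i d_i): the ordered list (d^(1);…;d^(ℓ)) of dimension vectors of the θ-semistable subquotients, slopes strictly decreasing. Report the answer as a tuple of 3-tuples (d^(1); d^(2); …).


Barcode: M ≅ I[1,3]^2, I[2,2]^2. HN layers by μ_θ (3 steps, strictly decreasing):
  μ^(1)=13; μ^(2)=5; μ^(3)=-23

((0, 2, 0); (0, 2, 2); (2, 0, 0))


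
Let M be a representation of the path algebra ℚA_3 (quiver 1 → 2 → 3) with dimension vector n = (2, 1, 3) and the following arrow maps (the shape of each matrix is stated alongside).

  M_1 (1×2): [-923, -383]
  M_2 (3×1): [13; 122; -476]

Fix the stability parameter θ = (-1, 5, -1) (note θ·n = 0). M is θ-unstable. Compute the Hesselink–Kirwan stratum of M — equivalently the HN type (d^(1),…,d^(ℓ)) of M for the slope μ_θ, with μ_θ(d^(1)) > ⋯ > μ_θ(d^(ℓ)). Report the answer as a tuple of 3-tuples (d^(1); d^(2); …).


Via rank(M_{q-1}∘⋯∘M_p): M ≅ I[1,1], I[1,3], I[3,3]^2.
μ_θ-semistable layers: μ^(1)=2; μ^(2)=-1

((0, 1, 1); (2, 0, 2))


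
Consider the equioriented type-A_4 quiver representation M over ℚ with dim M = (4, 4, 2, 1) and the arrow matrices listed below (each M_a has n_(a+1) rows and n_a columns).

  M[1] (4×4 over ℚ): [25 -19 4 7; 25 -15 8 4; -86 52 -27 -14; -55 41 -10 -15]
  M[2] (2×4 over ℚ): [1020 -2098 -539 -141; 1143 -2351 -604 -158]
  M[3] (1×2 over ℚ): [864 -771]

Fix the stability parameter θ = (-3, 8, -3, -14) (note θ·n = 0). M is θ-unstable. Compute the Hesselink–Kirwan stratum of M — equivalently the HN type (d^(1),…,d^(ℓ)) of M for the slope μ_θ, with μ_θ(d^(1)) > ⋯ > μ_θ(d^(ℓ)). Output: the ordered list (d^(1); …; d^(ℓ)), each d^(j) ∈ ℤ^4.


Barcode: M ≅ I[1,1], I[1,2], I[1,3], I[1,4], I[2,2]. HN layers by μ_θ (3 steps, strictly decreasing):
  μ^(1)=8; μ^(2)=5/2; μ^(3)=-3

((0, 2, 0, 0); (0, 1, 1, 0); (4, 1, 1, 1))
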